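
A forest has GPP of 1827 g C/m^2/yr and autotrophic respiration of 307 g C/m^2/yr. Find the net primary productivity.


NPP = GPP - Ra = 1827 - 307 = 1520 g C/m^2/yr

1520 g C/m^2/yr


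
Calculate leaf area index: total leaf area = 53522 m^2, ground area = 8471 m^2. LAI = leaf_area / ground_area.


LAI = 53522 / 8471 = 6.3183 ≈ 6.32

6.32


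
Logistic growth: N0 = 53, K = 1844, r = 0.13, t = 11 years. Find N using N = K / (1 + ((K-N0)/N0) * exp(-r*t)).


(K - N0)/N0 = (1844 - 53)/53 = 1791/53 = 33.7925
r*t = 0.13 * 11 = 1.43; exp(-1.43) = 0.239309
33.7925 * 0.239309 = 8.08685
1 + 8.08685 = 9.08685
N = 1844 / 9.08685 = 202.931 ≈ 203

203


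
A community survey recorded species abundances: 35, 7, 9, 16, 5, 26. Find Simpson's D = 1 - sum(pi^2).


Total N = 35 + 7 + 9 + 16 + 5 + 26 = 98
Per-species terms:
  p = 35/98 = 0.357143; p^2 = 0.357143^2 = 0.127551
  p = 7/98 = 0.071429; p^2 = 0.071429^2 = 0.005102
  p = 9/98 = 0.091837; p^2 = 0.091837^2 = 0.008434
  p = 16/98 = 0.163265; p^2 = 0.163265^2 = 0.026655
  p = 5/98 = 0.051020; p^2 = 0.051020^2 = 0.002603
  p = 26/98 = 0.265306; p^2 = 0.265306^2 = 0.070387
sum(p^2) = 0.127551 + 0.005102 + 0.008434 + 0.026655 + 0.002603 + 0.070387 = 0.240732
D = 1 - 0.240732 = 0.759268 ≈ 0.7593

0.7593


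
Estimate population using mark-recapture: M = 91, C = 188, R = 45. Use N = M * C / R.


N = M * C / R = 91 * 188 / 45 = 17108 / 45 = 380.18 ≈ 380

380 individuals


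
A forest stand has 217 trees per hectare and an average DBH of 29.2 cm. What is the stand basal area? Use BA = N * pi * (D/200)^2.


(D/200)^2 = (29.2/200)^2 = 0.146^2 = 0.021316
Individual BA = 3.141593 * 0.021316 = 0.0669662 m^2
Stand BA = 217 * 0.0669662 = 14.5317 ≈ 14.53 m^2/ha

14.53 m^2/ha


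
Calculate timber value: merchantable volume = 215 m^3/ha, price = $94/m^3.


Value = 215 * 94 = $20210/ha

$20210/ha


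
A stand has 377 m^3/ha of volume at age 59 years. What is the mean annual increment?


MAI = 377 / 59 = 6.3898 ≈ 6.39 m^3/ha/yr

6.39 m^3/ha/yr


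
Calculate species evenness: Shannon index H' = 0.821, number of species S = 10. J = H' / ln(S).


ln(10) = 2.30259
J = H' / ln(S) = 0.821 / 2.30259 = 0.356555 ≈ 0.3566

0.3566


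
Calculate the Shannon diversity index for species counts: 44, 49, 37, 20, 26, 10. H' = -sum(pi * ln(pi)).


Total N = 44 + 49 + 37 + 20 + 26 + 10 = 186
Per-species terms:
  p = 44/186 = 0.236559; ln(p) = -1.441558; p*ln(p) = 0.236559 * (-1.441558) = -0.341014
  p = 49/186 = 0.263441; ln(p) = -1.333926; p*ln(p) = 0.263441 * (-1.333926) = -0.351411
  p = 37/186 = 0.198925; ln(p) = -1.614827; p*ln(p) = 0.198925 * (-1.614827) = -0.321229
  p = 20/186 = 0.107527; ln(p) = -2.230013; p*ln(p) = 0.107527 * (-2.230013) = -0.239787
  p = 26/186 = 0.139785; ln(p) = -1.967650; p*ln(p) = 0.139785 * (-1.967650) = -0.275048
  p = 10/186 = 0.053763; ln(p) = -2.923170; p*ln(p) = 0.053763 * (-2.923170) = -0.157158
sum(p*ln(p)) = (-0.341014) + (-0.351411) + (-0.321229) + (-0.239787) + (-0.275048) + (-0.157158) = -1.685647
H' = -(-1.685647) = 1.685647 ≈ 1.6856

1.6856


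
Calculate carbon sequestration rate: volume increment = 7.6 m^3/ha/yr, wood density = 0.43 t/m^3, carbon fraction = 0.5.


C = 7.6 * 0.43 * 0.5 = 1.634 ≈ 1.63 t C/ha/yr

1.63 t C/ha/yr


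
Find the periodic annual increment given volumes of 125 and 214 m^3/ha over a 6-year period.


PAI = (V2 - V1) / period = (214 - 125) / 6 = 89 / 6 = 14.8333 ≈ 14.83 m^3/ha/yr

14.83 m^3/ha/yr


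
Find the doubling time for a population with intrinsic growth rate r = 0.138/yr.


td = ln(2) / 0.138 = 0.693147 / 0.138 = 5.02280 ≈ 5.0 years

5.0 years


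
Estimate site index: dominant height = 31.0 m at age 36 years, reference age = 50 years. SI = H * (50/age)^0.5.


50/36 = 1.38889
(1.38889)^0.5 = 1.17851
SI = 31.0 * 1.17851 = 36.5338 ≈ 36.5 m

36.5 m


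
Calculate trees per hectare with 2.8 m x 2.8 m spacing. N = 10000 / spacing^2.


N = 10000 / 2.8^2 = 10000 / 7.84 = 1275.51 ≈ 1276 trees/ha

1276 trees/ha


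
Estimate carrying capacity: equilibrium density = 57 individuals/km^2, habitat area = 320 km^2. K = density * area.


K = 57 * 320 = 18240 individuals

18240 individuals


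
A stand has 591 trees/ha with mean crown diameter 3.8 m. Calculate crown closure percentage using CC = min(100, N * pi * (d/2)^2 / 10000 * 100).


(d/2)^2 = (3.8/2)^2 = 1.9^2 = 3.61
Crown area = 3.141593 * 3.61 = 11.3412 m^2
N * area / 10000 * 100 = 591 * 11.3412 / 10000 * 100 = 67.0265
CC = min(100, 67.0265) = 67.0265 ≈ 67.0%

67.0%


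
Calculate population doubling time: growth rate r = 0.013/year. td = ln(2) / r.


td = ln(2) / 0.013 = 0.693147 / 0.013 = 53.3190 ≈ 53.3 years

53.3 years


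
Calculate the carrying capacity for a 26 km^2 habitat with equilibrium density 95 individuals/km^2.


K = 95 * 26 = 2470 individuals

2470 individuals


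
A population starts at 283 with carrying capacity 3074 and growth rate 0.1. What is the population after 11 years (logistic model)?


(K - N0)/N0 = (3074 - 283)/283 = 2791/283 = 9.86219
r*t = 0.1 * 11 = 1.1; exp(-1.1) = 0.332871
9.86219 * 0.332871 = 3.28284
1 + 3.28284 = 4.28284
N = 3074 / 4.28284 = 717.748 ≈ 718

718


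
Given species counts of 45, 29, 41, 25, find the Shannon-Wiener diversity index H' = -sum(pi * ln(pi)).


Total N = 45 + 29 + 41 + 25 = 140
Per-species terms:
  p = 45/140 = 0.321429; ln(p) = -1.134979; p*ln(p) = 0.321429 * (-1.134979) = -0.364815
  p = 29/140 = 0.207143; ln(p) = -1.574346; p*ln(p) = 0.207143 * (-1.574346) = -0.326115
  p = 41/140 = 0.292857; ln(p) = -1.228071; p*ln(p) = 0.292857 * (-1.228071) = -0.359649
  p = 25/140 = 0.178571; ln(p) = -1.722769; p*ln(p) = 0.178571 * (-1.722769) = -0.307637
sum(p*ln(p)) = (-0.364815) + (-0.326115) + (-0.359649) + (-0.307637) = -1.358216
H' = -(-1.358216) = 1.358216 ≈ 1.3582

1.3582


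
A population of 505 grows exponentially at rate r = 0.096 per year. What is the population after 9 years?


r*t = 0.096 * 9 = 0.864
exp(0.864) = 2.37263
N = 505 * 2.37263 = 1198.18 ≈ 1198

1198


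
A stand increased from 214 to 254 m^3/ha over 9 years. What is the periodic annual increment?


PAI = (V2 - V1) / period = (254 - 214) / 9 = 40 / 9 = 4.4444 ≈ 4.44 m^3/ha/yr

4.44 m^3/ha/yr


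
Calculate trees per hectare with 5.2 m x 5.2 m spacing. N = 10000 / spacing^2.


N = 10000 / 5.2^2 = 10000 / 27.04 = 369.822 ≈ 370 trees/ha

370 trees/ha


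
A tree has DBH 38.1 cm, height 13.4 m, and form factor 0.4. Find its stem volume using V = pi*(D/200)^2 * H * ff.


(D/200)^2 = (38.1/200)^2 = 0.1905^2 = 0.03629025
BA = 3.141593 * 0.03629025 = 0.114009 m^2
V = 0.114009 * 13.4 * 0.4 = 0.611088 ≈ 0.611 m^3

0.611 m^3


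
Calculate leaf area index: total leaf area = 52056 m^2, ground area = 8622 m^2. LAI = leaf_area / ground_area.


LAI = 52056 / 8622 = 6.0376 ≈ 6.04

6.04


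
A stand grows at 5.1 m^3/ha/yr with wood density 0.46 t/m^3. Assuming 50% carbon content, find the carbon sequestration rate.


C = 5.1 * 0.46 * 0.5 = 1.173 ≈ 1.17 t C/ha/yr

1.17 t C/ha/yr


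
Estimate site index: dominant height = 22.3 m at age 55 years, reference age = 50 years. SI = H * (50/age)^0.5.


50/55 = 0.909091
(0.909091)^0.5 = 0.953463
SI = 22.3 * 0.953463 = 21.2622 ≈ 21.3 m

21.3 m


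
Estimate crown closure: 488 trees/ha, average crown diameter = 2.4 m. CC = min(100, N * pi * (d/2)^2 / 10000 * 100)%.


(d/2)^2 = (2.4/2)^2 = 1.2^2 = 1.44
Crown area = 3.141593 * 1.44 = 4.52389 m^2
N * area / 10000 * 100 = 488 * 4.52389 / 10000 * 100 = 22.0766
CC = min(100, 22.0766) = 22.0766 ≈ 22.1%

22.1%


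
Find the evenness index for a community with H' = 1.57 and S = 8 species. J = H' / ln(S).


ln(8) = 2.07944
J = H' / ln(S) = 1.57 / 2.07944 = 0.755011 ≈ 0.7550

0.7550


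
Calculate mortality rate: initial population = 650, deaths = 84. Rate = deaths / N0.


Mortality rate = 84 / 650 = 0.129231 ≈ 0.1292

0.1292


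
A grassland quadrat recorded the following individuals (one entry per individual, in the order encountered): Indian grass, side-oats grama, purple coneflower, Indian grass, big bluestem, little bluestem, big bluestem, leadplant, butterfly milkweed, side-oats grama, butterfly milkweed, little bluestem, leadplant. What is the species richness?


Total individuals logged = 13
Distinct species (count of individuals): Indian grass (2), side-oats grama (2), purple coneflower (1), big bluestem (2), little bluestem (2), leadplant (2), butterfly milkweed (2)
Species richness = number of distinct species = 7

7


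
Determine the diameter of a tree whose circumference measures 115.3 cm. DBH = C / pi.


DBH = C / pi = 115.3 / 3.141593 = 36.7011 ≈ 36.70 cm

36.70 cm


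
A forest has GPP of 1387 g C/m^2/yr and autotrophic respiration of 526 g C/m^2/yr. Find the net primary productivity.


NPP = GPP - Ra = 1387 - 526 = 861 g C/m^2/yr

861 g C/m^2/yr


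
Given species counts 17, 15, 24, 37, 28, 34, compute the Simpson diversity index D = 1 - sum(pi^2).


Total N = 17 + 15 + 24 + 37 + 28 + 34 = 155
Per-species terms:
  p = 17/155 = 0.109677; p^2 = 0.109677^2 = 0.012029
  p = 15/155 = 0.096774; p^2 = 0.096774^2 = 0.009365
  p = 24/155 = 0.154839; p^2 = 0.154839^2 = 0.023975
  p = 37/155 = 0.238710; p^2 = 0.238710^2 = 0.056982
  p = 28/155 = 0.180645; p^2 = 0.180645^2 = 0.032633
  p = 34/155 = 0.219355; p^2 = 0.219355^2 = 0.048117
sum(p^2) = 0.012029 + 0.009365 + 0.023975 + 0.056982 + 0.032633 + 0.048117 = 0.183101
D = 1 - 0.183101 = 0.816899 ≈ 0.8169

0.8169


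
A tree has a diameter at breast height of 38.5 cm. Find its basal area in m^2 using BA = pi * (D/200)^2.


D/200 = 38.5/200 = 0.1925 m
(D/200)^2 = 0.1925^2 = 0.03705625
BA = 3.141593 * 0.03705625 = 0.116416 ≈ 0.1164 m^2

0.1164 m^2


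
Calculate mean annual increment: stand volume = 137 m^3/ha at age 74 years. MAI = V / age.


MAI = 137 / 74 = 1.8514 ≈ 1.85 m^3/ha/yr

1.85 m^3/ha/yr


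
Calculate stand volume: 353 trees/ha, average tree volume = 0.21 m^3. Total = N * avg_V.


V_stand = 353 * 0.21 = 74.13 ≈ 74.1 m^3/ha

74.1 m^3/ha


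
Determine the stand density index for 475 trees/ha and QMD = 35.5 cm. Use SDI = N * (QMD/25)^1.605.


QMD/25 = 35.5/25 = 1.42
(1.42)^1.605 = exp(1.605 * ln(1.42)) = exp(1.605 * 0.350657) = exp(0.562804) = 1.75559
SDI = 475 * 1.75559 = 833.905 ≈ 834

834


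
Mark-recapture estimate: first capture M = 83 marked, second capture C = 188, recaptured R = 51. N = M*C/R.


N = M * C / R = 83 * 188 / 51 = 15604 / 51 = 305.96 ≈ 306

306 individuals


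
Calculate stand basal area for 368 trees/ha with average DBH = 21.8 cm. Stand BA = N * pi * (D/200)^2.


(D/200)^2 = (21.8/200)^2 = 0.109^2 = 0.011881
Individual BA = 3.141593 * 0.011881 = 0.0373253 m^2
Stand BA = 368 * 0.0373253 = 13.7357 ≈ 13.74 m^2/ha

13.74 m^2/ha


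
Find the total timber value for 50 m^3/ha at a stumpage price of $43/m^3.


Value = 50 * 43 = $2150/ha

$2150/ha


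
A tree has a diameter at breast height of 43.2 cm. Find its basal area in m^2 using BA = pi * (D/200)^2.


D/200 = 43.2/200 = 0.216 m
(D/200)^2 = 0.216^2 = 0.046656
BA = 3.141593 * 0.046656 = 0.146574 ≈ 0.1466 m^2

0.1466 m^2


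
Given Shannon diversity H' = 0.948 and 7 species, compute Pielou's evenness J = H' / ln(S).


ln(7) = 1.94591
J = H' / ln(S) = 0.948 / 1.94591 = 0.487176 ≈ 0.4872

0.4872


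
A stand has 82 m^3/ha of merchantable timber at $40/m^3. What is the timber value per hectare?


Value = 82 * 40 = $3280/ha

$3280/ha


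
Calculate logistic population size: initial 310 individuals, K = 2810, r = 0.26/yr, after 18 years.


(K - N0)/N0 = (2810 - 310)/310 = 2500/310 = 8.06452
r*t = 0.26 * 18 = 4.68; exp(-4.68) = 0.00927901
8.06452 * 0.00927901 = 0.0748308
1 + 0.0748308 = 1.07483
N = 2810 / 1.07483 = 2614.37 ≈ 2614

2614


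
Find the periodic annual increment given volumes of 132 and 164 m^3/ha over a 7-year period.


PAI = (V2 - V1) / period = (164 - 132) / 7 = 32 / 7 = 4.5714 ≈ 4.57 m^3/ha/yr

4.57 m^3/ha/yr


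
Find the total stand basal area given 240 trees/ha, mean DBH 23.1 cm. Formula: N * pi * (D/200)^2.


(D/200)^2 = (23.1/200)^2 = 0.1155^2 = 0.01334025
Individual BA = 3.141593 * 0.01334025 = 0.0419096 m^2
Stand BA = 240 * 0.0419096 = 10.0583 ≈ 10.06 m^2/ha

10.06 m^2/ha


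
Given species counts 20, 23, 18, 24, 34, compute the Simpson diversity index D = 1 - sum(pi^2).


Total N = 20 + 23 + 18 + 24 + 34 = 119
Per-species terms:
  p = 20/119 = 0.168067; p^2 = 0.168067^2 = 0.028247
  p = 23/119 = 0.193277; p^2 = 0.193277^2 = 0.037356
  p = 18/119 = 0.151261; p^2 = 0.151261^2 = 0.022880
  p = 24/119 = 0.201681; p^2 = 0.201681^2 = 0.040675
  p = 34/119 = 0.285714; p^2 = 0.285714^2 = 0.081632
sum(p^2) = 0.028247 + 0.037356 + 0.022880 + 0.040675 + 0.081632 = 0.210790
D = 1 - 0.210790 = 0.789210 ≈ 0.7892

0.7892


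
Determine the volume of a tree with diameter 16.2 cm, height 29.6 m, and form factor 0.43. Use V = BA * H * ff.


(D/200)^2 = (16.2/200)^2 = 0.081^2 = 0.006561
BA = 3.141593 * 0.006561 = 0.0206120 m^2
V = 0.0206120 * 29.6 * 0.43 = 0.262350 ≈ 0.262 m^3

0.262 m^3


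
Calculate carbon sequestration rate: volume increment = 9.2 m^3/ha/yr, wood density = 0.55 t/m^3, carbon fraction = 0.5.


C = 9.2 * 0.55 * 0.5 = 2.53 t C/ha/yr

2.53 t C/ha/yr


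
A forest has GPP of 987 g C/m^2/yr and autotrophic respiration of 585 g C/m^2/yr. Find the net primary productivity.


NPP = GPP - Ra = 987 - 585 = 402 g C/m^2/yr

402 g C/m^2/yr


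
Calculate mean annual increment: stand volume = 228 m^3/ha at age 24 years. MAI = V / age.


MAI = 228 / 24 = 9.50 m^3/ha/yr

9.50 m^3/ha/yr


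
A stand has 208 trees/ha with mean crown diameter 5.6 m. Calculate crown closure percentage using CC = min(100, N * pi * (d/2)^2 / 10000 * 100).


(d/2)^2 = (5.6/2)^2 = 2.8^2 = 7.84
Crown area = 3.141593 * 7.84 = 24.6301 m^2
N * area / 10000 * 100 = 208 * 24.6301 / 10000 * 100 = 51.2306
CC = min(100, 51.2306) = 51.2306 ≈ 51.2%

51.2%


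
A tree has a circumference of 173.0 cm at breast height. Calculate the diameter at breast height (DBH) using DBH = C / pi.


DBH = C / pi = 173.0 / 3.141593 = 55.0676 ≈ 55.07 cm

55.07 cm


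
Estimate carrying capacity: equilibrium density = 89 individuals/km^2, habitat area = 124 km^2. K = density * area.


K = 89 * 124 = 11036 individuals

11036 individuals


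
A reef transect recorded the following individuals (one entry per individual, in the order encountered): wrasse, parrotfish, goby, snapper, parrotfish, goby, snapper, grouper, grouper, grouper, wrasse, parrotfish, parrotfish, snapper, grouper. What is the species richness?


Total individuals logged = 15
Distinct species (count of individuals): wrasse (2), parrotfish (4), goby (2), snapper (3), grouper (4)
Species richness = number of distinct species = 5

5


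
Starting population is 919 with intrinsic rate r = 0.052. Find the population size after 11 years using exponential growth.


r*t = 0.052 * 11 = 0.572
exp(0.572) = 1.77181
N = 919 * 1.77181 = 1628.29 ≈ 1628

1628


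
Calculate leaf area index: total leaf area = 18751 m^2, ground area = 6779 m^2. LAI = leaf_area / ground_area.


LAI = 18751 / 6779 = 2.7660 ≈ 2.77

2.77


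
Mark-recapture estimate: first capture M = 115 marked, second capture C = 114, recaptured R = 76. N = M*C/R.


N = M * C / R = 115 * 114 / 76 = 13110 / 76 = 172.50 ≈ 173

173 individuals


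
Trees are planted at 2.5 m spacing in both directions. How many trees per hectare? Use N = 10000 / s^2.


N = 10000 / 2.5^2 = 10000 / 6.25 = 1600.00 ≈ 1600 trees/ha

1600 trees/ha


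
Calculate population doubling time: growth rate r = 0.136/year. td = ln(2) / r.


td = ln(2) / 0.136 = 0.693147 / 0.136 = 5.09667 ≈ 5.1 years

5.1 years


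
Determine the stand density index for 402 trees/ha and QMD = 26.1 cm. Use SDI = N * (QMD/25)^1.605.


QMD/25 = 26.1/25 = 1.044
(1.044)^1.605 = exp(1.605 * ln(1.044)) = exp(1.605 * 0.0430595) = exp(0.0691105) = 1.07155
SDI = 402 * 1.07155 = 430.763 ≈ 431

431


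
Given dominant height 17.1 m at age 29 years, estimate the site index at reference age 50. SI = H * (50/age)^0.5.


50/29 = 1.72414
(1.72414)^0.5 = 1.31307
SI = 17.1 * 1.31307 = 22.4535 ≈ 22.5 m

22.5 m


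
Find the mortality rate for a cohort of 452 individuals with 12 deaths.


Mortality rate = 12 / 452 = 0.026549 ≈ 0.0265

0.0265


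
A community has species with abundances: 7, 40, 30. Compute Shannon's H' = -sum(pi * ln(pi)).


Total N = 7 + 40 + 30 = 77
Per-species terms:
  p = 7/77 = 0.090909; ln(p) = -2.397896; p*ln(p) = 0.090909 * (-2.397896) = -0.217990
  p = 40/77 = 0.519481; ln(p) = -0.654925; p*ln(p) = 0.519481 * (-0.654925) = -0.340221
  p = 30/77 = 0.389610; ln(p) = -0.942609; p*ln(p) = 0.389610 * (-0.942609) = -0.367250
sum(p*ln(p)) = (-0.217990) + (-0.340221) + (-0.367250) = -0.925461
H' = -(-0.925461) = 0.925461 ≈ 0.9255

0.9255


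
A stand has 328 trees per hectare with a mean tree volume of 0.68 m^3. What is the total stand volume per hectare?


V_stand = 328 * 0.68 = 223.04 ≈ 223.0 m^3/ha

223.0 m^3/ha


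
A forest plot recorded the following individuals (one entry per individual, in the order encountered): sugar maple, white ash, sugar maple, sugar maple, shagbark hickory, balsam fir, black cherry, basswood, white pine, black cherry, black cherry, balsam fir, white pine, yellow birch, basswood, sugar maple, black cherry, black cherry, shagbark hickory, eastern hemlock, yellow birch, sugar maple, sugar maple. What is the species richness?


Total individuals logged = 23
Distinct species (count of individuals): sugar maple (6), white ash (1), shagbark hickory (2), balsam fir (2), black cherry (5), basswood (2), white pine (2), yellow birch (2), eastern hemlock (1)
Species richness = number of distinct species = 9

9


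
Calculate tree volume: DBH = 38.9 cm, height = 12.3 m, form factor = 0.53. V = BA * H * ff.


(D/200)^2 = (38.9/200)^2 = 0.1945^2 = 0.03783025
BA = 3.141593 * 0.03783025 = 0.118847 m^2
V = 0.118847 * 12.3 * 0.53 = 0.774764 ≈ 0.775 m^3

0.775 m^3


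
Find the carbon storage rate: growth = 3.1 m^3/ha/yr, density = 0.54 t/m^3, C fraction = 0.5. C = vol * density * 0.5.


C = 3.1 * 0.54 * 0.5 = 0.837 ≈ 0.84 t C/ha/yr

0.84 t C/ha/yr


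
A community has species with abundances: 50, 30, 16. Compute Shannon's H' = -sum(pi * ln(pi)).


Total N = 50 + 30 + 16 = 96
Per-species terms:
  p = 50/96 = 0.520833; ln(p) = -0.652326; p*ln(p) = 0.520833 * (-0.652326) = -0.339753
  p = 30/96 = 0.312500; ln(p) = -1.163151; p*ln(p) = 0.312500 * (-1.163151) = -0.363485
  p = 16/96 = 0.166667; ln(p) = -1.791757; p*ln(p) = 0.166667 * (-1.791757) = -0.298627
sum(p*ln(p)) = (-0.339753) + (-0.363485) + (-0.298627) = -1.001865
H' = -(-1.001865) = 1.001865 ≈ 1.0019

1.0019


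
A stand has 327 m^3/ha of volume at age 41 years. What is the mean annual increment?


MAI = 327 / 41 = 7.9756 ≈ 7.98 m^3/ha/yr

7.98 m^3/ha/yr


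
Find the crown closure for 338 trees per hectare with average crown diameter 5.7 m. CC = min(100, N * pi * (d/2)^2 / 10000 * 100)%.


(d/2)^2 = (5.7/2)^2 = 2.85^2 = 8.1225
Crown area = 3.141593 * 8.1225 = 25.5176 m^2
N * area / 10000 * 100 = 338 * 25.5176 / 10000 * 100 = 86.2495
CC = min(100, 86.2495) = 86.2495 ≈ 86.2%

86.2%


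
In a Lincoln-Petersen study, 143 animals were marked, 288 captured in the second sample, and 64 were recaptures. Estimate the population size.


N = M * C / R = 143 * 288 / 64 = 41184 / 64 = 643.50 ≈ 644

644 individuals


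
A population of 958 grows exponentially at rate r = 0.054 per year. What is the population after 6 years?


r*t = 0.054 * 6 = 0.324
exp(0.324) = 1.38265
N = 958 * 1.38265 = 1324.58 ≈ 1325

1325


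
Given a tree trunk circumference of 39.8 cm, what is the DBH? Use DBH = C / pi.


DBH = C / pi = 39.8 / 3.141593 = 12.6687 ≈ 12.67 cm

12.67 cm


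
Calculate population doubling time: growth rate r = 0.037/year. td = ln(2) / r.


td = ln(2) / 0.037 = 0.693147 / 0.037 = 18.7337 ≈ 18.7 years

18.7 years


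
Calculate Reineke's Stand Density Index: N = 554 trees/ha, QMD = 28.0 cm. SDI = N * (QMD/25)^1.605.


QMD/25 = 28.0/25 = 1.12
(1.12)^1.605 = exp(1.605 * ln(1.12)) = exp(1.605 * 0.113329) = exp(0.181893) = 1.19949
SDI = 554 * 1.19949 = 664.517 ≈ 665

665


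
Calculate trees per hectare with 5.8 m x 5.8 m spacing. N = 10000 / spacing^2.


N = 10000 / 5.8^2 = 10000 / 33.64 = 297.265 ≈ 297 trees/ha

297 trees/ha


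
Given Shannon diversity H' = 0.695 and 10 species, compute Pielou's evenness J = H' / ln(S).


ln(10) = 2.30259
J = H' / ln(S) = 0.695 / 2.30259 = 0.301834 ≈ 0.3018

0.3018


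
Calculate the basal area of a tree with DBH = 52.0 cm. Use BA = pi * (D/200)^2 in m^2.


D/200 = 52.0/200 = 0.26 m
(D/200)^2 = 0.26^2 = 0.0676
BA = 3.141593 * 0.0676 = 0.212372 ≈ 0.2124 m^2

0.2124 m^2


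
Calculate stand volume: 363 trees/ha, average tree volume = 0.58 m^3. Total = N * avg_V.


V_stand = 363 * 0.58 = 210.54 ≈ 210.5 m^3/ha

210.5 m^3/ha


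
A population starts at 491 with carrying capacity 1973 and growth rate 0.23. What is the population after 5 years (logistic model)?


(K - N0)/N0 = (1973 - 491)/491 = 1482/491 = 3.01833
r*t = 0.23 * 5 = 1.15; exp(-1.15) = 0.316637
3.01833 * 0.316637 = 0.955715
1 + 0.955715 = 1.95572
N = 1973 / 1.95572 = 1008.84 ≈ 1009

1009


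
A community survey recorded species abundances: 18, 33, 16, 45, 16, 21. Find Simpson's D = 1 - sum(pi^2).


Total N = 18 + 33 + 16 + 45 + 16 + 21 = 149
Per-species terms:
  p = 18/149 = 0.120805; p^2 = 0.120805^2 = 0.014594
  p = 33/149 = 0.221477; p^2 = 0.221477^2 = 0.049052
  p = 16/149 = 0.107383; p^2 = 0.107383^2 = 0.011531
  p = 45/149 = 0.302013; p^2 = 0.302013^2 = 0.091212
  p = 16/149 = 0.107383; p^2 = 0.107383^2 = 0.011531
  p = 21/149 = 0.140940; p^2 = 0.140940^2 = 0.019864
sum(p^2) = 0.014594 + 0.049052 + 0.011531 + 0.091212 + 0.011531 + 0.019864 = 0.197784
D = 1 - 0.197784 = 0.802216 ≈ 0.8022

0.8022


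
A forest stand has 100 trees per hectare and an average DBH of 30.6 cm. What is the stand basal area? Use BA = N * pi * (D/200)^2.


(D/200)^2 = (30.6/200)^2 = 0.153^2 = 0.023409
Individual BA = 3.141593 * 0.023409 = 0.0735416 m^2
Stand BA = 100 * 0.0735416 = 7.35416 ≈ 7.35 m^2/ha

7.35 m^2/ha


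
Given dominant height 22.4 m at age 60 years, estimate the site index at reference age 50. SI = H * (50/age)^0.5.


50/60 = 0.833333
(0.833333)^0.5 = 0.912871
SI = 22.4 * 0.912871 = 20.4483 ≈ 20.4 m

20.4 m


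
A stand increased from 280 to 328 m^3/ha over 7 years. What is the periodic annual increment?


PAI = (V2 - V1) / period = (328 - 280) / 7 = 48 / 7 = 6.8571 ≈ 6.86 m^3/ha/yr

6.86 m^3/ha/yr


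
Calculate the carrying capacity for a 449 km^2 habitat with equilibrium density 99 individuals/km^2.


K = 99 * 449 = 44451 individuals

44451 individuals


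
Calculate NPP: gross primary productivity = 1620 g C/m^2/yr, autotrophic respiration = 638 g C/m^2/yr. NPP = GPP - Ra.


NPP = GPP - Ra = 1620 - 638 = 982 g C/m^2/yr

982 g C/m^2/yr


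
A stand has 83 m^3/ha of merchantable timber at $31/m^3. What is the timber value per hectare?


Value = 83 * 31 = $2573/ha

$2573/ha


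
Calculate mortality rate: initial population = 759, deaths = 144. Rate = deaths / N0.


Mortality rate = 144 / 759 = 0.189723 ≈ 0.1897

0.1897


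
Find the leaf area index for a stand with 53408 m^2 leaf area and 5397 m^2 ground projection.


LAI = 53408 / 5397 = 9.8959 ≈ 9.90

9.90


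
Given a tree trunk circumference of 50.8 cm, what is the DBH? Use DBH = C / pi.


DBH = C / pi = 50.8 / 3.141593 = 16.1701 ≈ 16.17 cm

16.17 cm


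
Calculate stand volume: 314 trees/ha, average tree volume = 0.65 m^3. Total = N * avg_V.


V_stand = 314 * 0.65 = 204.1 m^3/ha

204.1 m^3/ha


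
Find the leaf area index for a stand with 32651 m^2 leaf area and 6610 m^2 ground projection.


LAI = 32651 / 6610 = 4.9396 ≈ 4.94

4.94


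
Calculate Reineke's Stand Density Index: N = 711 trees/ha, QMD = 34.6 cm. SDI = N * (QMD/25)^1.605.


QMD/25 = 34.6/25 = 1.384
(1.384)^1.605 = exp(1.605 * ln(1.384)) = exp(1.605 * 0.324978) = exp(0.521590) = 1.68470
SDI = 711 * 1.68470 = 1197.82 ≈ 1198

1198


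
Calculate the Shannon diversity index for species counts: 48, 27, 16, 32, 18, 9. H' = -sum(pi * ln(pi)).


Total N = 48 + 27 + 16 + 32 + 18 + 9 = 150
Per-species terms:
  p = 48/150 = 0.320000; ln(p) = -1.139434; p*ln(p) = 0.320000 * (-1.139434) = -0.364619
  p = 27/150 = 0.180000; ln(p) = -1.714798; p*ln(p) = 0.180000 * (-1.714798) = -0.308664
  p = 16/150 = 0.106667; ln(p) = -2.238043; p*ln(p) = 0.106667 * (-2.238043) = -0.238725
  p = 32/150 = 0.213333; ln(p) = -1.544901; p*ln(p) = 0.213333 * (-1.544901) = -0.329578
  p = 18/150 = 0.120000; ln(p) = -2.120264; p*ln(p) = 0.120000 * (-2.120264) = -0.254432
  p = 9/150 = 0.060000; ln(p) = -2.813411; p*ln(p) = 0.060000 * (-2.813411) = -0.168805
sum(p*ln(p)) = (-0.364619) + (-0.308664) + (-0.238725) + (-0.329578) + (-0.254432) + (-0.168805) = -1.664823
H' = -(-1.664823) = 1.664823 ≈ 1.6648

1.6648


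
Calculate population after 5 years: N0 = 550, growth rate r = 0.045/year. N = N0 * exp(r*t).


r*t = 0.045 * 5 = 0.225
exp(0.225) = 1.25232
N = 550 * 1.25232 = 688.776 ≈ 689

689


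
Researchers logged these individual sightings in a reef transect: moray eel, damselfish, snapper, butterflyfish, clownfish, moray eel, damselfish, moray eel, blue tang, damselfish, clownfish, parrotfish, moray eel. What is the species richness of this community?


Total individuals logged = 13
Distinct species (count of individuals): moray eel (4), damselfish (3), snapper (1), butterflyfish (1), clownfish (2), blue tang (1), parrotfish (1)
Species richness = number of distinct species = 7

7


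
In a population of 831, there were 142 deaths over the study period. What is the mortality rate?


Mortality rate = 142 / 831 = 0.170878 ≈ 0.1709

0.1709


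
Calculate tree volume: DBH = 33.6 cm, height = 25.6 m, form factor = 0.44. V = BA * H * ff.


(D/200)^2 = (33.6/200)^2 = 0.168^2 = 0.028224
BA = 3.141593 * 0.028224 = 0.0886683 m^2
V = 0.0886683 * 25.6 * 0.44 = 0.998760 ≈ 0.999 m^3

0.999 m^3


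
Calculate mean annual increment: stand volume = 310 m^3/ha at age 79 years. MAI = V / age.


MAI = 310 / 79 = 3.9241 ≈ 3.92 m^3/ha/yr

3.92 m^3/ha/yr


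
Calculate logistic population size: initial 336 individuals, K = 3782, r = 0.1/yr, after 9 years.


(K - N0)/N0 = (3782 - 336)/336 = 3446/336 = 10.2560
r*t = 0.1 * 9 = 0.9; exp(-0.9) = 0.406570
10.2560 * 0.406570 = 4.16978
1 + 4.16978 = 5.16978
N = 3782 / 5.16978 = 731.559 ≈ 732

732


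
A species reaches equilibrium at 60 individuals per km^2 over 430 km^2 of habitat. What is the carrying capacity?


K = 60 * 430 = 25800 individuals

25800 individuals


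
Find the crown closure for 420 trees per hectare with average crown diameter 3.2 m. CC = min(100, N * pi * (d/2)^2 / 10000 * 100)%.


(d/2)^2 = (3.2/2)^2 = 1.6^2 = 2.56
Crown area = 3.141593 * 2.56 = 8.04248 m^2
N * area / 10000 * 100 = 420 * 8.04248 / 10000 * 100 = 33.7784
CC = min(100, 33.7784) = 33.7784 ≈ 33.8%

33.8%


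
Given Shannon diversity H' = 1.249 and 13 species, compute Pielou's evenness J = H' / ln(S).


ln(13) = 2.56495
J = H' / ln(S) = 1.249 / 2.56495 = 0.486949 ≈ 0.4869

0.4869


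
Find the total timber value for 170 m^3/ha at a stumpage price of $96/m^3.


Value = 170 * 96 = $16320/ha

$16320/ha


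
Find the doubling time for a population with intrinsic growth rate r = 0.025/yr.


td = ln(2) / 0.025 = 0.693147 / 0.025 = 27.7259 ≈ 27.7 years

27.7 years


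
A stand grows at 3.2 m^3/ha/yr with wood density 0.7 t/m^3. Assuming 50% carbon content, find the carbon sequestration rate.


C = 3.2 * 0.7 * 0.5 = 1.12 t C/ha/yr

1.12 t C/ha/yr


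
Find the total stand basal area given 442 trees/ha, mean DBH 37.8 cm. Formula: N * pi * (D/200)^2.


(D/200)^2 = (37.8/200)^2 = 0.189^2 = 0.035721
Individual BA = 3.141593 * 0.035721 = 0.112221 m^2
Stand BA = 442 * 0.112221 = 49.6017 ≈ 49.60 m^2/ha

49.60 m^2/ha


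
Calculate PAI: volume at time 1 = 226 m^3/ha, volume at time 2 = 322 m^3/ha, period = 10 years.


PAI = (V2 - V1) / period = (322 - 226) / 10 = 96 / 10 = 9.60 m^3/ha/yr

9.60 m^3/ha/yr


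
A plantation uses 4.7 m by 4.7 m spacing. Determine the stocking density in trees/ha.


N = 10000 / 4.7^2 = 10000 / 22.09 = 452.694 ≈ 453 trees/ha

453 trees/ha


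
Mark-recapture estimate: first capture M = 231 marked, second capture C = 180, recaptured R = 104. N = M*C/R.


N = M * C / R = 231 * 180 / 104 = 41580 / 104 = 399.81 ≈ 400

400 individuals


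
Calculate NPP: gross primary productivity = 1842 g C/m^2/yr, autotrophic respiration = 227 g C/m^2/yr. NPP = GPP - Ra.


NPP = GPP - Ra = 1842 - 227 = 1615 g C/m^2/yr

1615 g C/m^2/yr


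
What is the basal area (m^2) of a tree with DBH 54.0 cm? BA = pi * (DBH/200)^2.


D/200 = 54.0/200 = 0.27 m
(D/200)^2 = 0.27^2 = 0.0729
BA = 3.141593 * 0.0729 = 0.229022 ≈ 0.2290 m^2

0.2290 m^2


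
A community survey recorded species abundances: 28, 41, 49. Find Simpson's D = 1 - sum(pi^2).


Total N = 28 + 41 + 49 = 118
Per-species terms:
  p = 28/118 = 0.237288; p^2 = 0.237288^2 = 0.056306
  p = 41/118 = 0.347458; p^2 = 0.347458^2 = 0.120727
  p = 49/118 = 0.415254; p^2 = 0.415254^2 = 0.172436
sum(p^2) = 0.056306 + 0.120727 + 0.172436 = 0.349469
D = 1 - 0.349469 = 0.650531 ≈ 0.6505

0.6505


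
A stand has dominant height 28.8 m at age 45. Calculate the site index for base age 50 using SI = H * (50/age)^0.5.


50/45 = 1.11111
(1.11111)^0.5 = 1.05409
SI = 28.8 * 1.05409 = 30.3578 ≈ 30.4 m

30.4 m


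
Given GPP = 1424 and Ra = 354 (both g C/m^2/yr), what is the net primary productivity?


NPP = GPP - Ra = 1424 - 354 = 1070 g C/m^2/yr

1070 g C/m^2/yr


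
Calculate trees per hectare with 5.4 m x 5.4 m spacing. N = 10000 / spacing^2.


N = 10000 / 5.4^2 = 10000 / 29.16 = 342.936 ≈ 343 trees/ha

343 trees/ha


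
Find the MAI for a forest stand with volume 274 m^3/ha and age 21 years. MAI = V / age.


MAI = 274 / 21 = 13.0476 ≈ 13.05 m^3/ha/yr

13.05 m^3/ha/yr


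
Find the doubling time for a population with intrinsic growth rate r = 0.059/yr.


td = ln(2) / 0.059 = 0.693147 / 0.059 = 11.7483 ≈ 11.7 years

11.7 years


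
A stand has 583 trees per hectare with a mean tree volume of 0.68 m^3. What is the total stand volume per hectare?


V_stand = 583 * 0.68 = 396.44 ≈ 396.4 m^3/ha

396.4 m^3/ha


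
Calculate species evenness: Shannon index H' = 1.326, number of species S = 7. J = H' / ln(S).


ln(7) = 1.94591
J = H' / ln(S) = 1.326 / 1.94591 = 0.681429 ≈ 0.6814

0.6814


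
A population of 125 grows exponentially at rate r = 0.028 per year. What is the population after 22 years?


r*t = 0.028 * 22 = 0.616
exp(0.616) = 1.85151
N = 125 * 1.85151 = 231.439 ≈ 231

231


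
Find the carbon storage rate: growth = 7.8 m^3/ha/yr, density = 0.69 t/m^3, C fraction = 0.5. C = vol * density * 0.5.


C = 7.8 * 0.69 * 0.5 = 2.691 ≈ 2.69 t C/ha/yr

2.69 t C/ha/yr


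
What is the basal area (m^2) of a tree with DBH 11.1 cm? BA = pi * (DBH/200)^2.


D/200 = 11.1/200 = 0.0555 m
(D/200)^2 = 0.0555^2 = 0.00308025
BA = 3.141593 * 0.00308025 = 0.00967689 ≈ 0.0097 m^2

0.0097 m^2


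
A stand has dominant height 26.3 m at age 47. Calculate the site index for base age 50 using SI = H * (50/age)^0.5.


50/47 = 1.06383
(1.06383)^0.5 = 1.03142
SI = 26.3 * 1.03142 = 27.1263 ≈ 27.1 m

27.1 m


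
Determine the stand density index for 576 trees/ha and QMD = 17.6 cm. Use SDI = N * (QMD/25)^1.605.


QMD/25 = 17.6/25 = 0.704
(0.704)^1.605 = exp(1.605 * ln(0.704)) = exp(1.605 * (-0.350977)) = exp(-0.563318) = 0.569317
SDI = 576 * 0.569317 = 327.927 ≈ 328

328


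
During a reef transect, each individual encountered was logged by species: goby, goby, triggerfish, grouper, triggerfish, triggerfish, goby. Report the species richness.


Total individuals logged = 7
Distinct species (count of individuals): goby (3), triggerfish (3), grouper (1)
Species richness = number of distinct species = 3

3


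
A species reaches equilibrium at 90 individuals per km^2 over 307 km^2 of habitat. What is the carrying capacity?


K = 90 * 307 = 27630 individuals

27630 individuals


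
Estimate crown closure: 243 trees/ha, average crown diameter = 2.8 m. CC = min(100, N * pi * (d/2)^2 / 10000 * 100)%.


(d/2)^2 = (2.8/2)^2 = 1.4^2 = 1.96
Crown area = 3.141593 * 1.96 = 6.15752 m^2
N * area / 10000 * 100 = 243 * 6.15752 / 10000 * 100 = 14.9628
CC = min(100, 14.9628) = 14.9628 ≈ 15.0%

15.0%


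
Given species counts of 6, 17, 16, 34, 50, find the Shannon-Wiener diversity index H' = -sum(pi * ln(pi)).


Total N = 6 + 17 + 16 + 34 + 50 = 123
Per-species terms:
  p = 6/123 = 0.048780; ln(p) = -3.020435; p*ln(p) = 0.048780 * (-3.020435) = -0.147337
  p = 17/123 = 0.138211; ln(p) = -1.978974; p*ln(p) = 0.138211 * (-1.978974) = -0.273516
  p = 16/123 = 0.130081; ln(p) = -2.039598; p*ln(p) = 0.130081 * (-2.039598) = -0.265313
  p = 34/123 = 0.276423; ln(p) = -1.285823; p*ln(p) = 0.276423 * (-1.285823) = -0.355431
  p = 50/123 = 0.406504; ln(p) = -0.900162; p*ln(p) = 0.406504 * (-0.900162) = -0.365919
sum(p*ln(p)) = (-0.147337) + (-0.273516) + (-0.265313) + (-0.355431) + (-0.365919) = -1.407516
H' = -(-1.407516) = 1.407516 ≈ 1.4075

1.4075


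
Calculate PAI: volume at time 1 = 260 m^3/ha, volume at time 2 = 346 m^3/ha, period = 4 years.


PAI = (V2 - V1) / period = (346 - 260) / 4 = 86 / 4 = 21.50 m^3/ha/yr

21.50 m^3/ha/yr


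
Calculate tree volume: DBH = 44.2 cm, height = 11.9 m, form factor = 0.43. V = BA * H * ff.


(D/200)^2 = (44.2/200)^2 = 0.221^2 = 0.048841
BA = 3.141593 * 0.048841 = 0.153439 m^2
V = 0.153439 * 11.9 * 0.43 = 0.785147 ≈ 0.785 m^3

0.785 m^3


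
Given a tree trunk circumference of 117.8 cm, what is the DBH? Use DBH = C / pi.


DBH = C / pi = 117.8 / 3.141593 = 37.4969 ≈ 37.50 cm

37.50 cm


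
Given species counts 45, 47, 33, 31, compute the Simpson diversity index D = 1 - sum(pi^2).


Total N = 45 + 47 + 33 + 31 = 156
Per-species terms:
  p = 45/156 = 0.288462; p^2 = 0.288462^2 = 0.083210
  p = 47/156 = 0.301282; p^2 = 0.301282^2 = 0.090771
  p = 33/156 = 0.211538; p^2 = 0.211538^2 = 0.044748
  p = 31/156 = 0.198718; p^2 = 0.198718^2 = 0.039489
sum(p^2) = 0.083210 + 0.090771 + 0.044748 + 0.039489 = 0.258218
D = 1 - 0.258218 = 0.741782 ≈ 0.7418

0.7418


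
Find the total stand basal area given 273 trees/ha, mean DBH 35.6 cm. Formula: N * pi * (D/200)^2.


(D/200)^2 = (35.6/200)^2 = 0.178^2 = 0.031684
Individual BA = 3.141593 * 0.031684 = 0.0995382 m^2
Stand BA = 273 * 0.0995382 = 27.1739 ≈ 27.17 m^2/ha

27.17 m^2/ha


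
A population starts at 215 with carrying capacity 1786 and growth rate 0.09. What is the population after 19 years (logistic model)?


(K - N0)/N0 = (1786 - 215)/215 = 1571/215 = 7.30698
r*t = 0.09 * 19 = 1.71; exp(-1.71) = 0.180866
7.30698 * 0.180866 = 1.32158
1 + 1.32158 = 2.32158
N = 1786 / 2.32158 = 769.304 ≈ 769

769


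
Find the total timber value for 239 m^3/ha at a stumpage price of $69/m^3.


Value = 239 * 69 = $16491/ha

$16491/ha


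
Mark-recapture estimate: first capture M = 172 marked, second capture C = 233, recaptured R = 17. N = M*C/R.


N = M * C / R = 172 * 233 / 17 = 40076 / 17 = 2357.41 ≈ 2357

2357 individuals


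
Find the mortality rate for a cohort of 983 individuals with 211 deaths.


Mortality rate = 211 / 983 = 0.214649 ≈ 0.2146

0.2146


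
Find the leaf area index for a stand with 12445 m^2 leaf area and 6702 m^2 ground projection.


LAI = 12445 / 6702 = 1.8569 ≈ 1.86

1.86


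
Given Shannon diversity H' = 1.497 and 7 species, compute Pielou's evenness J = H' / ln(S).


ln(7) = 1.94591
J = H' / ln(S) = 1.497 / 1.94591 = 0.769306 ≈ 0.7693

0.7693


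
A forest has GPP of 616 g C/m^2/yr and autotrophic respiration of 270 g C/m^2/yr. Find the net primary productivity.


NPP = GPP - Ra = 616 - 270 = 346 g C/m^2/yr

346 g C/m^2/yr


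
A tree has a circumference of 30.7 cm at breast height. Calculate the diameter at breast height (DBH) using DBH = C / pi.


DBH = C / pi = 30.7 / 3.141593 = 9.77211 ≈ 9.77 cm

9.77 cm


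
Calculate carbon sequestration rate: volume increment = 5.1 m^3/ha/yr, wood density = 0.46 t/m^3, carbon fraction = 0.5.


C = 5.1 * 0.46 * 0.5 = 1.173 ≈ 1.17 t C/ha/yr

1.17 t C/ha/yr


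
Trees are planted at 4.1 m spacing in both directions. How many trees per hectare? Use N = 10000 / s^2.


N = 10000 / 4.1^2 = 10000 / 16.81 = 594.884 ≈ 595 trees/ha

595 trees/ha


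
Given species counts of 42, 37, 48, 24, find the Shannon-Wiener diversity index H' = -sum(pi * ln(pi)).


Total N = 42 + 37 + 48 + 24 = 151
Per-species terms:
  p = 42/151 = 0.278146; ln(p) = -1.279609; p*ln(p) = 0.278146 * (-1.279609) = -0.355918
  p = 37/151 = 0.245033; ln(p) = -1.406362; p*ln(p) = 0.245033 * (-1.406362) = -0.344605
  p = 48/151 = 0.317881; ln(p) = -1.146078; p*ln(p) = 0.317881 * (-1.146078) = -0.364316
  p = 24/151 = 0.158940; ln(p) = -1.839229; p*ln(p) = 0.158940 * (-1.839229) = -0.292327
sum(p*ln(p)) = (-0.355918) + (-0.344605) + (-0.364316) + (-0.292327) = -1.357166
H' = -(-1.357166) = 1.357166 ≈ 1.3572

1.3572


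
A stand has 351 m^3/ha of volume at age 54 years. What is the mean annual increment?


MAI = 351 / 54 = 6.50 m^3/ha/yr

6.50 m^3/ha/yr


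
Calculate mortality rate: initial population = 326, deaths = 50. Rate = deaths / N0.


Mortality rate = 50 / 326 = 0.153374 ≈ 0.1534

0.1534


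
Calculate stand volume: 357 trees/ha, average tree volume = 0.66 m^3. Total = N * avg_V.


V_stand = 357 * 0.66 = 235.62 ≈ 235.6 m^3/ha

235.6 m^3/ha


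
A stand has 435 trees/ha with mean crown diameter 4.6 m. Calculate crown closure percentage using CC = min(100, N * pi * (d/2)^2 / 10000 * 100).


(d/2)^2 = (4.6/2)^2 = 2.3^2 = 5.29
Crown area = 3.141593 * 5.29 = 16.6190 m^2
N * area / 10000 * 100 = 435 * 16.6190 / 10000 * 100 = 72.2927
CC = min(100, 72.2927) = 72.2927 ≈ 72.3%

72.3%


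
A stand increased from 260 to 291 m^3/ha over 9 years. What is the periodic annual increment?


PAI = (V2 - V1) / period = (291 - 260) / 9 = 31 / 9 = 3.4444 ≈ 3.44 m^3/ha/yr

3.44 m^3/ha/yr


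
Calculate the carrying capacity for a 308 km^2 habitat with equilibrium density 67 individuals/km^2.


K = 67 * 308 = 20636 individuals

20636 individuals


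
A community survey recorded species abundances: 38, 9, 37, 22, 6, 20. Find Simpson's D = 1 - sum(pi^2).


Total N = 38 + 9 + 37 + 22 + 6 + 20 = 132
Per-species terms:
  p = 38/132 = 0.287879; p^2 = 0.287879^2 = 0.082874
  p = 9/132 = 0.068182; p^2 = 0.068182^2 = 0.004649
  p = 37/132 = 0.280303; p^2 = 0.280303^2 = 0.078570
  p = 22/132 = 0.166667; p^2 = 0.166667^2 = 0.027778
  p = 6/132 = 0.045455; p^2 = 0.045455^2 = 0.002066
  p = 20/132 = 0.151515; p^2 = 0.151515^2 = 0.022957
sum(p^2) = 0.082874 + 0.004649 + 0.078570 + 0.027778 + 0.002066 + 0.022957 = 0.218894
D = 1 - 0.218894 = 0.781106 ≈ 0.7811

0.7811


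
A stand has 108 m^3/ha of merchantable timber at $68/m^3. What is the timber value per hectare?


Value = 108 * 68 = $7344/ha

$7344/ha


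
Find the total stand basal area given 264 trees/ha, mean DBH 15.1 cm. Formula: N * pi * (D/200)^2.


(D/200)^2 = (15.1/200)^2 = 0.0755^2 = 0.00570025
Individual BA = 3.141593 * 0.00570025 = 0.0179079 m^2
Stand BA = 264 * 0.0179079 = 4.72769 ≈ 4.73 m^2/ha

4.73 m^2/ha
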